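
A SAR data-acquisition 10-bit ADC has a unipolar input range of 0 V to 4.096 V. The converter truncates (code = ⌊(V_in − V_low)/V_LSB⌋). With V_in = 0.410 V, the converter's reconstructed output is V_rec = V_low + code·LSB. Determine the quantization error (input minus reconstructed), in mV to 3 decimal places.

LSB = 4.096/2^10 = 4.000 mV.
(V_in − V_low)/LSB = (0.410 − 0)/0.004 = 102.5000 → code 102 (floor).
Reconstructed: 0.408 V.
V_in − V_rec = 0.002 V = 2.000 mV.

2.000 mV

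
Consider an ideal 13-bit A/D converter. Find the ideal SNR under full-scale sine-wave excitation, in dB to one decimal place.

80.0 dB

SNR ≈ 6.02·N + 1.76 dB = 6.02·13 + 1.76 = 80.02 dB.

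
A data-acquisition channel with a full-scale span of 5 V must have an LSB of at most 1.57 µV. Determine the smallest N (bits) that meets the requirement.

Number of steps required ≥ 5 V / 1.57 µV = 3184713.38.
Need 2^N ≥ 3184713.38; 2^21 = 2097152, 2^22 = 4194304.
Minimum N = 22.

22 bits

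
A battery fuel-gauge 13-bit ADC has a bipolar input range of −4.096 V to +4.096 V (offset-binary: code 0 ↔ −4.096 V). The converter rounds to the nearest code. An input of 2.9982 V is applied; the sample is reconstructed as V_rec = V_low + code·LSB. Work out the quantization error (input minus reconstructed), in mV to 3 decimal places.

LSB = 8.192/2^13 = 1.000 mV.
(V_in − V_low)/LSB = (2.9982 − (−4.096))/0.001 = 7094.2000 → code 7094 (round).
V_rec = (−4.096) + 7094·0.001 = 2.998 V.
Difference: 0.0002 V → 0.200 mV.

0.200 mV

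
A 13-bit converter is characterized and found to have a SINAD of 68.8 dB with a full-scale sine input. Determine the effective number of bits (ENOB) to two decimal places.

11.14 bits

ENOB = (SINAD − 1.76) / 6.02 = (68.8 − 1.76)/6.02 = 11.136.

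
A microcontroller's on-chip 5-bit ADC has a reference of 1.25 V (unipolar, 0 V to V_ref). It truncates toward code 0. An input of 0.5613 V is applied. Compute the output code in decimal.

code 14

LSB = 1.25 V / 32 = 39.062 mV.
(0.5613 − 0) / 0.0390625 = 14.369 LSBs.
⌊·⌋(14.369) = 14.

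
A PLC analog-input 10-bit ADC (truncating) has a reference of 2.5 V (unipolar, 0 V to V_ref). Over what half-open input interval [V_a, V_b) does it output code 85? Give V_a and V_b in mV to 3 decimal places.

[207.520 mV, 209.961 mV)

LSB = 2.5/2^10 = 2.441 mV.
V_a = V_low + 85·LSB = 0.20752 V; V_b = V_low + 86·LSB = 0.209961 V.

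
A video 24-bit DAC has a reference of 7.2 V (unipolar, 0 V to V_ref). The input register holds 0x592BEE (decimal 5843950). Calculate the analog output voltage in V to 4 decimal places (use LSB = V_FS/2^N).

2.5080 V

LSB = 7.2 V / 2^24 = 0.43 µV.
Code 0x592BEE = 5843950 decimal.
V_out = 0 + 5843950 × 4.29153e-07 V = 2.50795 V.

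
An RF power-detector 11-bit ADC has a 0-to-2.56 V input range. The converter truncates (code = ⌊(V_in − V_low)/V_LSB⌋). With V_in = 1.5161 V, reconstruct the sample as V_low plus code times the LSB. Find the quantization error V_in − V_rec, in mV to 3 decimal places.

Step size: 2.56 V ÷ 2^11 = 1.250 mV.
(V_in − V_low)/LSB = (1.5161 − 0)/0.00125 = 1212.8800 → code 1212 (floor).
Code 1212 maps back to 0 + 1212×0.00125 V = 1.515 V.
Difference: 0.0011 V → 1.100 mV.

1.100 mV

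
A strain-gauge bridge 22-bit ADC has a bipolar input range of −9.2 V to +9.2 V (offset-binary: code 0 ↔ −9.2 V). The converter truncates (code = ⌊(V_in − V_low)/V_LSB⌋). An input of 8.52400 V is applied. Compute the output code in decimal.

code 4040208

Full-scale span = 18.4 V; LSB = 18.4/2^22 = 4.39 µV.
(8.52400 − (−9.2)) / 4.3869e-06 = 4040208.918 LSBs.
So the output code is 4040208.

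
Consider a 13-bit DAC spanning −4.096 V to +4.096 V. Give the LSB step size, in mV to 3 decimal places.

Full-scale span = 8.192 V.
LSB = 8.192 / 2^13 = 8.192 / 8192 = 0.001 V = 1.000 mV.

1.000 mV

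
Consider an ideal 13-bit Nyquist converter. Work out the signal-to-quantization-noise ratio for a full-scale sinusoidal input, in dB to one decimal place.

SNR ≈ 6.02·N + 1.76 dB = 6.02·13 + 1.76 = 80.02 dB.

80.0 dB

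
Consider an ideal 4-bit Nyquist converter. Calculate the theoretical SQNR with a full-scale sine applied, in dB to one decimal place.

SNR ≈ 6.02·N + 1.76 dB = 6.02·4 + 1.76 = 25.84 dB.

25.8 dB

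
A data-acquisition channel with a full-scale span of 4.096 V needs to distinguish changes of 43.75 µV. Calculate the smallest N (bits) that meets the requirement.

Number of steps required ≥ 4.096 V / 43.75 µV = 93622.86.
Need 2^N ≥ 93622.86; 2^16 = 65536, 2^17 = 131072.
Minimum N = 17.

17 bits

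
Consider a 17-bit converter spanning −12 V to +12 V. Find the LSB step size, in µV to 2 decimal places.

Full-scale span = 24 V.
LSB = 24 / 2^17 = 24 / 131072 = 0.000183105 V = 183.11 µV.

183.11 µV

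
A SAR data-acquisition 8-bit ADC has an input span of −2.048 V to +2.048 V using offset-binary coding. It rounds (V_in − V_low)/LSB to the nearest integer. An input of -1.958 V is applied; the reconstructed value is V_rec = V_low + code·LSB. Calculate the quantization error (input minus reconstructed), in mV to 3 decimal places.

-6.000 mV

One LSB is 4.096 V / 256 = 16.000 mV.
(-1.958 − (−2.048))/0.016 = 5.6250; round gives code 6.
Reconstructed: -1.952 V.
Difference: -0.006 V → -6.000 mV.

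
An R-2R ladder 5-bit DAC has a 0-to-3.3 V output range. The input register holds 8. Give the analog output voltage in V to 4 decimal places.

0.8250 V

LSB = 3.3 V / 2^5 = 103.125 mV.
V_out = 0 + 8 × 0.103125 V = 0.825 V.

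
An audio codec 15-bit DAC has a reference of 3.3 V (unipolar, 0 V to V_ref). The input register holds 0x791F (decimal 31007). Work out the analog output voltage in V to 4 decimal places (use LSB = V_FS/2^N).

LSB = 3.3 V / 2^15 = 100.71 µV.
Code 0x791F = 31007 decimal.
V_out = 0 + 31007 × 0.000100708 V = 3.12265 V.

3.1227 V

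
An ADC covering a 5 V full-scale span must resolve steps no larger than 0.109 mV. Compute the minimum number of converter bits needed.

Number of steps required ≥ 5 V / 0.109 mV = 45871.56.
Need 2^N ≥ 45871.56; 2^15 = 32768, 2^16 = 65536.
Minimum N = 16.

16 bits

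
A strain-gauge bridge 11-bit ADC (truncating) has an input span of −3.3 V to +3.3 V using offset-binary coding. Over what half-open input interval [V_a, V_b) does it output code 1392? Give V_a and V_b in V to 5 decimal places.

LSB = 6.6/2^11 = 3.223 mV.
V_a = V_low + 1392·LSB = 1.18594 V; V_b = V_low + 1393·LSB = 1.18916 V.

[1.18594 V, 1.18916 V)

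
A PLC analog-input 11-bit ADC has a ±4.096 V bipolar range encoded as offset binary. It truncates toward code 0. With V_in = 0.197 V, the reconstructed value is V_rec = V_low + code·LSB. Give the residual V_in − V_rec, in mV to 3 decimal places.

1.000 mV

LSB = 8.192/2^11 = 4.000 mV.
Scaled input = 1073.2500 LSBs, so code = 1073.
Reconstructed: 0.196 V.
Difference: 0.001 V → 1.000 mV.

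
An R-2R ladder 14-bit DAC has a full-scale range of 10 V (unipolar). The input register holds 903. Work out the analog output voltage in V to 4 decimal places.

LSB = 10 V / 2^14 = 0.610 mV.
V_out = 0 + 903 × 0.000610352 V = 0.551147 V.

0.5511 V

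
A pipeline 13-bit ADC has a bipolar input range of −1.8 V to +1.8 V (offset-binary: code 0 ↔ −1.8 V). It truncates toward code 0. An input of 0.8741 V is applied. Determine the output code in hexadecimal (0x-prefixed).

Full-scale span = 3.6 V; LSB = 3.6/2^13 = 439.45 µV.
(0.8741 − (−1.8)) / 0.000439453 = 6085.063 LSBs.
⌊·⌋(6085.063) = 6085.
In hexadecimal (0x-prefixed): 0x17C5.

code 0x17C5 (decimal 6085)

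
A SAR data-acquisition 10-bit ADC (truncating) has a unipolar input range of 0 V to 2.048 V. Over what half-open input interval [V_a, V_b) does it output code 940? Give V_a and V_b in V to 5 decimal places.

LSB = 2.048/2^10 = 2.000 mV.
V_a = V_low + 940·LSB = 1.88 V; V_b = V_low + 941·LSB = 1.882 V.

[1.88000 V, 1.88200 V)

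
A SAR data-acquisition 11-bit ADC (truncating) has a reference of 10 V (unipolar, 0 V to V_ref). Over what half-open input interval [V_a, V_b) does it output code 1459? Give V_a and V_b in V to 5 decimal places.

[7.12402 V, 7.12891 V)

LSB = 10/2^11 = 4.883 mV.
V_a = V_low + 1459·LSB = 7.12402 V; V_b = V_low + 1460·LSB = 7.12891 V.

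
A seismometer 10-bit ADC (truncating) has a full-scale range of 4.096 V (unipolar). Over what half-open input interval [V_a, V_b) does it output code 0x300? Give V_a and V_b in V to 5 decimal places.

LSB = 4.096/2^10 = 4.000 mV.
Code 0x300 = 768 decimal.
V_a = V_low + 768·LSB = 3.072 V; V_b = V_low + 769·LSB = 3.076 V.

[3.07200 V, 3.07600 V)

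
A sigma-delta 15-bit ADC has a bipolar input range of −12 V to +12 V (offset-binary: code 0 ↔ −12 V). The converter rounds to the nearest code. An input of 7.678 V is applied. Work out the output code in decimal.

code 26867

With 32768 levels over 24 V, one step is 0.732 mV.
(V_in − V_low)/LSB = (7.678 − (−12)) / 0.000732422 = 26867.029.
round(26867.029) = 26867.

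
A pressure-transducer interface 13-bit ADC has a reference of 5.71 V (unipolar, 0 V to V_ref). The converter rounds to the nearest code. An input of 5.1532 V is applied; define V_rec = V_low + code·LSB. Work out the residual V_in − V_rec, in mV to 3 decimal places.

LSB = 5.71/2^13 = 0.697 mV.
(5.1532 − 0)/0.000697021 = 7393.1724; round gives code 7393.
V_rec = 0 + 7393·0.000697021 = 5.1530798 V.
Difference: 0.000120166 V → 0.120 mV.

0.120 mV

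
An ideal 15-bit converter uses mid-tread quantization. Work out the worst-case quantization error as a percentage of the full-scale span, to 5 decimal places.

0.00153 %

Rounding → worst-case error = ½ LSB = V_FS/2^16, so 100/65536 = 0.00152588 % of full scale.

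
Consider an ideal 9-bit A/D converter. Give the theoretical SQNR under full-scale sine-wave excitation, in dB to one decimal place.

SNR ≈ 6.02·N + 1.76 dB = 6.02·9 + 1.76 = 55.94 dB.

55.9 dB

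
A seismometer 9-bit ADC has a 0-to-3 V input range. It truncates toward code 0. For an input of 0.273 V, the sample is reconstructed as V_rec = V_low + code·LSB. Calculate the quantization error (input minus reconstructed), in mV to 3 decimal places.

3.469 mV

One LSB is 3 V / 512 = 5.859 mV.
(0.273 − 0)/0.00585938 = 46.5920; ⌊·⌋ gives code 46.
Reconstructed: 0.26953125 V.
Difference: 0.00346875 V → 3.469 mV.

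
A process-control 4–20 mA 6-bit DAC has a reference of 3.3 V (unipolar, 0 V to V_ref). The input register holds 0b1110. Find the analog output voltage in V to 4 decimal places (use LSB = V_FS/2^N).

LSB = 3.3 V / 2^6 = 51.562 mV.
Code 0b1110 = 14 decimal.
V_out = 0 + 14 × 0.0515625 V = 0.721875 V.

0.7219 V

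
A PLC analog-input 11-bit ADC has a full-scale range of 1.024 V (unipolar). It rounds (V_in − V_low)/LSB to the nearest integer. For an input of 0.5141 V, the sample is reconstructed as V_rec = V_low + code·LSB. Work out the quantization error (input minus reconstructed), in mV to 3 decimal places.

0.100 mV

LSB = 1.024/2^11 = 0.500 mV.
(V_in − V_low)/LSB = (0.5141 − 0)/0.0005 = 1028.2000 → code 1028 (round).
V_rec = 0 + 1028·0.0005 = 0.514 V.
V_in − V_rec = 0.0001 V = 0.100 mV.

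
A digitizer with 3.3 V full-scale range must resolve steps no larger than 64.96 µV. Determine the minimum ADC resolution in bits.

16 bits

Number of steps required ≥ 3.3 V / 64.96 µV = 50800.49.
Need 2^N ≥ 50800.49; 2^15 = 32768, 2^16 = 65536.
Minimum N = 16.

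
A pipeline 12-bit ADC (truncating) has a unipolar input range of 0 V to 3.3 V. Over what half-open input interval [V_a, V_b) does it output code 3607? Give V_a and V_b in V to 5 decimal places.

[2.90603 V, 2.90684 V)

LSB = 3.3/2^12 = 0.806 mV.
V_a = V_low + 3607·LSB = 2.90603 V; V_b = V_low + 3608·LSB = 2.90684 V.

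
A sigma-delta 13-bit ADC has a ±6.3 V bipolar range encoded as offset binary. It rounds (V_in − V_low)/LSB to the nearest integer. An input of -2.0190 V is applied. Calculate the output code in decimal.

code 2783

LSB = 12.6 V / 8192 = 1.538 mV.
(V_in − V_low)/LSB = (-2.0190 − (−6.3)) / 0.00153809 = 2783.330.
Round → code 2783.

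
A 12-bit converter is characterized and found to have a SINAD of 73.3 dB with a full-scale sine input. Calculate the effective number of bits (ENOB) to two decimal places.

11.88 bits

ENOB = (SINAD − 1.76) / 6.02 = (73.3 − 1.76)/6.02 = 11.884.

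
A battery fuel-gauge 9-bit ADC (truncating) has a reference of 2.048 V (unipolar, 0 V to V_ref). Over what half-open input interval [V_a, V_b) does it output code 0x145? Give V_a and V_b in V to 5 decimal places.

[1.30000 V, 1.30400 V)

LSB = 2.048/2^9 = 4.000 mV.
Code 0x145 = 325 decimal.
V_a = V_low + 325·LSB = 1.3 V; V_b = V_low + 326·LSB = 1.304 V.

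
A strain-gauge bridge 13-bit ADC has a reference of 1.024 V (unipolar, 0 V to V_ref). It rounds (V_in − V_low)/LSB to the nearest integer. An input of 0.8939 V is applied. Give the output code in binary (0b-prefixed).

LSB = 1.024 V / 8192 = 125.00 µV.
(V_in − V_low)/LSB = (0.8939 − 0) / 0.000125 = 7151.200.
round(7151.200) = 7151.
In binary (0b-prefixed): 0b1101111101111.

code 0b1101111101111 (decimal 7151)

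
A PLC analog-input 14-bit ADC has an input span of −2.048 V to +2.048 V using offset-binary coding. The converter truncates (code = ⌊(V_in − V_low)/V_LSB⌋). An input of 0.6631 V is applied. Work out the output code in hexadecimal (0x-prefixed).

code 0x2A5C (decimal 10844)

LSB = 4.096 V / 16384 = 250.00 µV.
Input sits at 10844.400 steps above V_low.
⌊·⌋(10844.400) = 10844.
In hexadecimal (0x-prefixed): 0x2A5C.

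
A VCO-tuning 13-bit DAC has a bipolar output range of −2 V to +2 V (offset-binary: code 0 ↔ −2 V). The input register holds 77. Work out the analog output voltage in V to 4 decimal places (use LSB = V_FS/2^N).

-1.9624 V

LSB = 4 V / 2^13 = 488.28 µV.
V_out = (−2) + 77 × 0.000488281 V = -1.9624 V.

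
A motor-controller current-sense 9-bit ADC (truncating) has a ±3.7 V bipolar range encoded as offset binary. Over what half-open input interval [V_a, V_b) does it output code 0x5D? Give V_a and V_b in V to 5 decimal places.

LSB = 7.4/2^9 = 14.453 mV.
Code 0x5D = 93 decimal.
V_a = V_low + 93·LSB = -2.35586 V; V_b = V_low + 94·LSB = -2.34141 V.

[-2.35586 V, -2.34141 V)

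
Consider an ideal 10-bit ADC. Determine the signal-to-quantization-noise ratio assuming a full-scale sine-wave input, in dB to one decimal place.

62.0 dB

SNR ≈ 6.02·N + 1.76 dB = 6.02·10 + 1.76 = 61.96 dB.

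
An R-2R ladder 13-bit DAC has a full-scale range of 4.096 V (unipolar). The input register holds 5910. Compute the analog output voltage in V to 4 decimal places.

LSB = 4.096 V / 2^13 = 0.500 mV.
V_out = 0 + 5910 × 0.0005 V = 2.955 V.

2.9550 V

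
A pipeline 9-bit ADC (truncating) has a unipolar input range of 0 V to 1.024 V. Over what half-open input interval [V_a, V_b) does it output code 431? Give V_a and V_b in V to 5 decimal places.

LSB = 1.024/2^9 = 2.000 mV.
V_a = V_low + 431·LSB = 0.862 V; V_b = V_low + 432·LSB = 0.864 V.

[0.86200 V, 0.86400 V)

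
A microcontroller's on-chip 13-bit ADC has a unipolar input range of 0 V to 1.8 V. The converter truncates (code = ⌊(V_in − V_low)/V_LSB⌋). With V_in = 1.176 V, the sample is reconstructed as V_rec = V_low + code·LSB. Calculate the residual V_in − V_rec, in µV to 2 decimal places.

23.44 µV

One LSB is 1.8 V / 8192 = 219.73 µV.
(1.176 − 0)/0.000219727 = 5352.1067; ⌊·⌋ gives code 5352.
V_rec = 0 + 5352·0.000219727 = 1.1759766 V.
V_in − V_rec = 2.34375e-05 V = 23.44 µV.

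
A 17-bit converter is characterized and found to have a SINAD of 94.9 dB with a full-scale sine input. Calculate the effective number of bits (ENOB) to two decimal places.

15.47 bits

ENOB = (SINAD − 1.76) / 6.02 = (94.9 − 1.76)/6.02 = 15.472.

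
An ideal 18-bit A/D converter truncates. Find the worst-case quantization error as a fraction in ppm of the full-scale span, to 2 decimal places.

Truncating → worst-case error = 1 LSB = V_FS/2^18, so 1e+06/262144 = 3.8147 ppm of full scale.

3.81 ppm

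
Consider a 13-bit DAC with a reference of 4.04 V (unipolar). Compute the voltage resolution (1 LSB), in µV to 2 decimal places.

493.16 µV

Full-scale span = 4.04 V.
LSB = 4.04 / 2^13 = 4.04 / 8192 = 0.000493164 V = 493.16 µV.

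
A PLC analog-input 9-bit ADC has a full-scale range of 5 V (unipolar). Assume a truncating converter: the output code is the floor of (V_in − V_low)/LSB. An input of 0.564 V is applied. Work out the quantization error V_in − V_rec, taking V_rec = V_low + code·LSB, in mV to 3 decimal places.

7.359 mV

One LSB is 5 V / 512 = 9.766 mV.
Scaled input = 57.7536 LSBs, so code = 57.
Reconstructed: 0.55664062 V.
V_in − V_rec = 0.00735937 V = 7.359 mV.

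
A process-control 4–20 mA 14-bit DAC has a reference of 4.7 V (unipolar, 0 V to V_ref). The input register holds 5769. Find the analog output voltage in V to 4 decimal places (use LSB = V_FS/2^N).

1.6549 V

LSB = 4.7 V / 2^14 = 286.87 µV.
V_out = 0 + 5769 × 0.000286865 V = 1.65493 V.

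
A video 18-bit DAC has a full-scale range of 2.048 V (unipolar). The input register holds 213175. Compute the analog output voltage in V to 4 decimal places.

1.6654 V

LSB = 2.048 V / 2^18 = 7.81 µV.
V_out = 0 + 213175 × 7.8125e-06 V = 1.66543 V.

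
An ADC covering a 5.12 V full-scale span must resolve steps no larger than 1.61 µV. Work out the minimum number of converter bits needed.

Number of steps required ≥ 5.12 V / 1.61 µV = 3180124.22.
Need 2^N ≥ 3180124.22; 2^21 = 2097152, 2^22 = 4194304.
Minimum N = 22.

22 bits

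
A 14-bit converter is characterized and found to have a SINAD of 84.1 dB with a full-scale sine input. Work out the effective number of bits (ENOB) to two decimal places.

ENOB = (SINAD − 1.76) / 6.02 = (84.1 − 1.76)/6.02 = 13.678.

13.68 bits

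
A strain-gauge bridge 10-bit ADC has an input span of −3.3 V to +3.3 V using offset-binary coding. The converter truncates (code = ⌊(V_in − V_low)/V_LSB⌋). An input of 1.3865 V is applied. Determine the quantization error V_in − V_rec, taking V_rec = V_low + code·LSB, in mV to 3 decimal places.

0.758 mV

One LSB is 6.6 V / 1024 = 6.445 mV.
Scaled input = 727.1176 LSBs, so code = 727.
Code 727 maps back to (−3.3) + 727×0.00644531 V = 1.3857422 V.
V_in − V_rec = 0.000757813 V = 0.758 mV.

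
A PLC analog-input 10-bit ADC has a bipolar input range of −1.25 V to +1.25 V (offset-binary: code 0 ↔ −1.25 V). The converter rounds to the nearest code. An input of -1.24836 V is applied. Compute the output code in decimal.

code 1

With 1024 levels over 2.5 V, one step is 2.441 mV.
(-1.24836 − (−1.25)) / 0.00244141 = 0.672 LSBs.
Round → code 1.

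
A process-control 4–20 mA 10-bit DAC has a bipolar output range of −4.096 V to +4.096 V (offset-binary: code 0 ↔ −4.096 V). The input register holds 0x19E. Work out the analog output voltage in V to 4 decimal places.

LSB = 8.192 V / 2^10 = 8.000 mV.
Code 0x19E = 414 decimal.
V_out = (−4.096) + 414 × 0.008 V = -0.784 V.

-0.7840 V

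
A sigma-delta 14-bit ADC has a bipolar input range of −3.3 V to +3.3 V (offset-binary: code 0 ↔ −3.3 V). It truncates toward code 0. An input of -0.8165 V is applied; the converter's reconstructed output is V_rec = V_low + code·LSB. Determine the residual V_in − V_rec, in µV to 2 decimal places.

40.53 µV

One LSB is 6.6 V / 16384 = 402.83 µV.
(-0.8165 − (−3.3))/0.000402832 = 6165.1006; ⌊·⌋ gives code 6165.
Code 6165 maps back to (−3.3) + 6165×0.000402832 V = -0.81654053 V.
Error = -0.8165 − (−0.81654053) = 4.05273e-05 V = 40.53 µV.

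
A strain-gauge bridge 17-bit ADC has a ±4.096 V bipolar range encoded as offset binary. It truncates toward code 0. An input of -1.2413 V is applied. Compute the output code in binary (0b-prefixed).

code 0b1011001001101011 (decimal 45675)

With 131072 levels over 8.192 V, one step is 62.50 µV.
(-1.2413 − (−4.096)) / 6.25e-05 = 45675.200 LSBs.
So the output code is 45675.
In binary (0b-prefixed): 0b1011001001101011.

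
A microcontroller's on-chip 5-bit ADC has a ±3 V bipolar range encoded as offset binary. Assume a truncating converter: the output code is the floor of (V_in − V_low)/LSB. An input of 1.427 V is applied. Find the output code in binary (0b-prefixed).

code 0b10111 (decimal 23)

LSB = 6 V / 32 = 187.500 mV.
(V_in − V_low)/LSB = (1.427 − (−3)) / 0.1875 = 23.611.
Floor → code 23.
In binary (0b-prefixed): 0b10111.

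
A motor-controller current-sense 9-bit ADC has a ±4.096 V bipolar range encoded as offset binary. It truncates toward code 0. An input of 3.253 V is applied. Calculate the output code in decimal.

code 459

With 512 levels over 8.192 V, one step is 16.000 mV.
(V_in − V_low)/LSB = (3.253 − (−4.096)) / 0.016 = 459.312.
Floor → code 459.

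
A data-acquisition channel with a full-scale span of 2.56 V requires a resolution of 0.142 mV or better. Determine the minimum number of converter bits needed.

15 bits

Number of steps required ≥ 2.56 V / 0.142 mV = 18028.17.
Need 2^N ≥ 18028.17; 2^14 = 16384, 2^15 = 32768.
Minimum N = 15.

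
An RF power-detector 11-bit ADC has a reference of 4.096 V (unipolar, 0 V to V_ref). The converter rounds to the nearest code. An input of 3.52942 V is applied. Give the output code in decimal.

LSB = 4.096 V / 2048 = 2.000 mV.
(3.52942 − 0) / 0.002 = 1764.710 LSBs.
round(1764.710) = 1765.

code 1765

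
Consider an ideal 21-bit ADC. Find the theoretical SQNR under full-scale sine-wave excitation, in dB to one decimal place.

SNR ≈ 6.02·N + 1.76 dB = 6.02·21 + 1.76 = 128.18 dB.

128.2 dB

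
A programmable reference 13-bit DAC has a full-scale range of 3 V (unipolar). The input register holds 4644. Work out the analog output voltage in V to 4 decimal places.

LSB = 3 V / 2^13 = 366.21 µV.
V_out = 0 + 4644 × 0.000366211 V = 1.70068 V.

1.7007 V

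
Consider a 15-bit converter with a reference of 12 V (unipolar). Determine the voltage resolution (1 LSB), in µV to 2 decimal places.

Full-scale span = 12 V.
LSB = 12 / 2^15 = 12 / 32768 = 0.000366211 V = 366.21 µV.

366.21 µV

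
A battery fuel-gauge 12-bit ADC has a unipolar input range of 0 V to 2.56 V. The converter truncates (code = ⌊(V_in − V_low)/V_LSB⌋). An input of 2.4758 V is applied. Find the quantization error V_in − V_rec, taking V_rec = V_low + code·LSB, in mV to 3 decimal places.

0.175 mV

LSB = 2.56/2^12 = 0.625 mV.
(V_in − V_low)/LSB = (2.4758 − 0)/0.000625 = 3961.2800 → code 3961 (floor).
V_rec = 0 + 3961·0.000625 = 2.475625 V.
V_in − V_rec = 0.000175 V = 0.175 mV.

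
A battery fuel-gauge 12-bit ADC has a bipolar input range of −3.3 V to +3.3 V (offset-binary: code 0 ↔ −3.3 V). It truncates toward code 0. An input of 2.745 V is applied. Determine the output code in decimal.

code 3751

With 4096 levels over 6.6 V, one step is 1.611 mV.
(2.745 − (−3.3)) / 0.00161133 = 3751.564 LSBs.
Floor → code 3751.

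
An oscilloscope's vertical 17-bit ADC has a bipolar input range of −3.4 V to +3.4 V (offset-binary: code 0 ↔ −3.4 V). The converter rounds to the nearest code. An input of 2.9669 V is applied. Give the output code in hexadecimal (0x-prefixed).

With 131072 levels over 6.8 V, one step is 51.88 µV.
(V_in − V_low)/LSB = (2.9669 − (−3.4)) / 5.18799e-05 = 122723.870.
round(122723.870) = 122724.
In hexadecimal (0x-prefixed): 0x1DF64.

code 0x1DF64 (decimal 122724)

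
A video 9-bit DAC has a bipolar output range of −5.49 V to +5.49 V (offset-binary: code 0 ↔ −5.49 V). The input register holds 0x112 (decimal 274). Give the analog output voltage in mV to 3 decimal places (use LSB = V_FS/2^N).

386.016 mV

LSB = 10.98 V / 2^9 = 21.445 mV.
Code 0x112 = 274 decimal.
V_out = (−5.49) + 274 × 0.0214453 V = 0.386016 V.
= 386.016 mV.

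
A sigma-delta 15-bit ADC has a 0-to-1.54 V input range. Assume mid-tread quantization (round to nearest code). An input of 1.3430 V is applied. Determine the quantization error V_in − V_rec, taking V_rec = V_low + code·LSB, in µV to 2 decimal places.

One LSB is 1.54 V / 32768 = 47.00 µV.
(V_in − V_low)/LSB = (1.3430 − 0)/4.69971e-05 = 28576.2494 → code 28576 (round).
Reconstructed: 1.3429883 V.
Error = 1.3430 − 1.3429883 = 1.17188e-05 V = 11.72 µV.

11.72 µV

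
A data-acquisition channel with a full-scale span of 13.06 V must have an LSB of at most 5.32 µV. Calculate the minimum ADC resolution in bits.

Number of steps required ≥ 13.06 V / 5.32 µV = 2454887.22.
Need 2^N ≥ 2454887.22; 2^21 = 2097152, 2^22 = 4194304.
Minimum N = 22.

22 bits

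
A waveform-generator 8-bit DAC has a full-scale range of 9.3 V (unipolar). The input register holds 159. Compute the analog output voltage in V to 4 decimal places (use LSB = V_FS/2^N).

5.7762 V

LSB = 9.3 V / 2^8 = 36.328 mV.
V_out = 0 + 159 × 0.0363281 V = 5.77617 V.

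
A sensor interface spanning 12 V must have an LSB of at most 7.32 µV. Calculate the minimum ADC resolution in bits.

Number of steps required ≥ 12 V / 7.32 µV = 1639344.26.
Need 2^N ≥ 1639344.26; 2^20 = 1048576, 2^21 = 2097152.
Minimum N = 21.

21 bits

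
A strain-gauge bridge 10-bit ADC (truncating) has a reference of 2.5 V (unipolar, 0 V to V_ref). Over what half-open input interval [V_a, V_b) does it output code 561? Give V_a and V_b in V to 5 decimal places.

LSB = 2.5/2^10 = 2.441 mV.
V_a = V_low + 561·LSB = 1.36963 V; V_b = V_low + 562·LSB = 1.37207 V.

[1.36963 V, 1.37207 V)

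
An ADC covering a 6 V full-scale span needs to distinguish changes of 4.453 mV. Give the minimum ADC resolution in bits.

Number of steps required ≥ 6 V / 4.453 mV = 1347.41.
Need 2^N ≥ 1347.41; 2^10 = 1024, 2^11 = 2048.
Minimum N = 11.

11 bits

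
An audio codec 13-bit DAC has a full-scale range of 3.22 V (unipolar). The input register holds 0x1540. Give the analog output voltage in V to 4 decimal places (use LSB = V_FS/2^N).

LSB = 3.22 V / 2^13 = 393.07 µV.
Code 0x1540 = 5440 decimal.
V_out = 0 + 5440 × 0.000393066 V = 2.13828 V.

2.1383 V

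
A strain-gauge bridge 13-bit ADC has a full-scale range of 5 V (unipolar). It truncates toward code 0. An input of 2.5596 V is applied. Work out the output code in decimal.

With 8192 levels over 5 V, one step is 0.610 mV.
Input sits at 4193.649 steps above V_low.
Floor → code 4193.

code 4193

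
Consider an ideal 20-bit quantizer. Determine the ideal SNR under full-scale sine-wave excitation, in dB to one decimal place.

SNR ≈ 6.02·N + 1.76 dB = 6.02·20 + 1.76 = 122.16 dB.

122.2 dB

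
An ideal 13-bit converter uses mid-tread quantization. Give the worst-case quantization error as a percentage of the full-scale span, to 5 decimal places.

Rounding → worst-case error = ½ LSB = V_FS/2^14, so 100/16384 = 0.00610352 % of full scale.

0.00610 %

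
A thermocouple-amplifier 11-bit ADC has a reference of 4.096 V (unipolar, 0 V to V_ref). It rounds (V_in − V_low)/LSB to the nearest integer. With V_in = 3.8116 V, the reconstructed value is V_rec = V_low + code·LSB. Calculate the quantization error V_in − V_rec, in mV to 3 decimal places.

Step size: 4.096 V ÷ 2^11 = 2.000 mV.
(V_in − V_low)/LSB = (3.8116 − 0)/0.002 = 1905.8000 → code 1906 (round).
V_rec = 0 + 1906·0.002 = 3.812 V.
V_in − V_rec = -0.0004 V = -0.400 mV.

-0.400 mV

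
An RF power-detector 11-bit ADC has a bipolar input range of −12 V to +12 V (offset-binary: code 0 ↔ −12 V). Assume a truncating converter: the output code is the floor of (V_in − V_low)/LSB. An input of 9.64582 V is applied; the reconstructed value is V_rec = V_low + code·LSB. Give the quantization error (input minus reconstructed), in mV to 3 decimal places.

One LSB is 24 V / 2048 = 11.719 mV.
(9.64582 − (−12))/0.0117188 = 1847.1100; ⌊·⌋ gives code 1847.
Code 1847 maps back to (−12) + 1847×0.0117188 V = 9.6445312 V.
Difference: 0.00128875 V → 1.289 mV.

1.289 mV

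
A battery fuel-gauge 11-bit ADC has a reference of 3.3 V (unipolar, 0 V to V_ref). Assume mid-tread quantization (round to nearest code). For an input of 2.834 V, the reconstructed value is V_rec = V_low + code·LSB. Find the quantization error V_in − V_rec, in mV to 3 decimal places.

-0.326 mV

One LSB is 3.3 V / 2048 = 1.611 mV.
(2.834 − 0)/0.00161133 = 1758.7976; round gives code 1759.
V_rec = 0 + 1759·0.00161133 = 2.8343262 V.
V_in − V_rec = -0.000326172 V = -0.326 mV.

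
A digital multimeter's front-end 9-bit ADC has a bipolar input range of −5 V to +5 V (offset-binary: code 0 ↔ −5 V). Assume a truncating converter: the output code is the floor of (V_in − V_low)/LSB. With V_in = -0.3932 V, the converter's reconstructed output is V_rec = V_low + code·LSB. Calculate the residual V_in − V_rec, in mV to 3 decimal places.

16.956 mV

One LSB is 10 V / 512 = 19.531 mV.
Scaled input = 235.8682 LSBs, so code = 235.
Reconstructed: -0.41015625 V.
V_in − V_rec = 0.0169562 V = 16.956 mV.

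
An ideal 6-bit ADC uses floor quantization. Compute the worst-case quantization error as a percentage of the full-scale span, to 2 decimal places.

1.56 %

Truncating → worst-case error = 1 LSB = V_FS/2^6, so 100/64 = 1.5625 % of full scale.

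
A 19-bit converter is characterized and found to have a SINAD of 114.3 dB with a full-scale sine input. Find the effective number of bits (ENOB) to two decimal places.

ENOB = (SINAD − 1.76) / 6.02 = (114.3 − 1.76)/6.02 = 18.694.

18.69 bits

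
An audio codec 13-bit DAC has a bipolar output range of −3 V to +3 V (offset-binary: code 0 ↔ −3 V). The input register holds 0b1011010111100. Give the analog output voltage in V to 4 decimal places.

LSB = 6 V / 2^13 = 0.732 mV.
Code 0b1011010111100 = 5820 decimal.
V_out = (−3) + 5820 × 0.000732422 V = 1.2627 V.

1.2627 V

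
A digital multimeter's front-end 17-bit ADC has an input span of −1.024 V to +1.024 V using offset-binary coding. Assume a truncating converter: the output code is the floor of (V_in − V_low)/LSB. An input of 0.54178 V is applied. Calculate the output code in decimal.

LSB = 2.048 V / 131072 = 15.62 µV.
(V_in − V_low)/LSB = (0.54178 − (−1.024)) / 1.5625e-05 = 100209.920.
⌊·⌋(100209.920) = 100209.

code 100209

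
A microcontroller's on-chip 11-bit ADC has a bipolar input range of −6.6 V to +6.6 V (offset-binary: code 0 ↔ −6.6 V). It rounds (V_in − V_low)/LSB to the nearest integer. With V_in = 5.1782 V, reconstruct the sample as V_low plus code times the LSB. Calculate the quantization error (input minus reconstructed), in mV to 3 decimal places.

Step size: 13.2 V ÷ 2^11 = 6.445 mV.
Scaled input = 1827.4056 LSBs, so code = 1827.
Code 1827 maps back to (−6.6) + 1827×0.00644531 V = 5.1755859 V.
V_in − V_rec = 0.00261406 V = 2.614 mV.

2.614 mV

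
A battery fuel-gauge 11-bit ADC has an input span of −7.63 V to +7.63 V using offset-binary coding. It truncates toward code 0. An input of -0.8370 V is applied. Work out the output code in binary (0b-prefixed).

code 0b1110001111 (decimal 911)

With 2048 levels over 15.26 V, one step is 7.451 mV.
(V_in − V_low)/LSB = (-0.8370 − (−7.63)) / 0.00745117 = 911.669.
So the output code is 911.
In binary (0b-prefixed): 0b1110001111.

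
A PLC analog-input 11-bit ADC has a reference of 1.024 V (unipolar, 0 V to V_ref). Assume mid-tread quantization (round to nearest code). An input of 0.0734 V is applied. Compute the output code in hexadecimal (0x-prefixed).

code 0x93 (decimal 147)

LSB = 1.024 V / 2048 = 0.500 mV.
(0.0734 − 0) / 0.0005 = 146.800 LSBs.
So the output code is 147.
In hexadecimal (0x-prefixed): 0x93.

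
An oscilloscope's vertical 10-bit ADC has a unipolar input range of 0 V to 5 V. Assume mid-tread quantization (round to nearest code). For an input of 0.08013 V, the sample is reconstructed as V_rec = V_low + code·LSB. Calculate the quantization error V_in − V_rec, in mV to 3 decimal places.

Step size: 5 V ÷ 2^10 = 4.883 mV.
Scaled input = 16.4106 LSBs, so code = 16.
Code 16 maps back to 0 + 16×0.00488281 V = 0.078125 V.
V_in − V_rec = 0.002005 V = 2.005 mV.

2.005 mV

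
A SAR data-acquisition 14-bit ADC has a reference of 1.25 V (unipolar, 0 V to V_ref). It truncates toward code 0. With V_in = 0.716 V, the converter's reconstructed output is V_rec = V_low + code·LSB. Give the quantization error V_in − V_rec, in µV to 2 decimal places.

57.62 µV

LSB = 1.25/2^14 = 76.29 µV.
Scaled input = 9384.7552 LSBs, so code = 9384.
V_rec = 0 + 9384·7.62939e-05 = 0.71594238 V.
V_in − V_rec = 5.76172e-05 V = 57.62 µV.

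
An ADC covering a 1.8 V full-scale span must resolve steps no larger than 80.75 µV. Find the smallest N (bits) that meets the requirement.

Number of steps required ≥ 1.8 V / 80.75 µV = 22291.02.
Need 2^N ≥ 22291.02; 2^14 = 16384, 2^15 = 32768.
Minimum N = 15.

15 bits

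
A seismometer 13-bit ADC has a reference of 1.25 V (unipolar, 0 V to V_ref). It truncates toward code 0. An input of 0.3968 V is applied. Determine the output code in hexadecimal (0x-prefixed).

code 0xA28 (decimal 2600)

With 8192 levels over 1.25 V, one step is 152.59 µV.
(0.3968 − 0) / 0.000152588 = 2600.468 LSBs.
⌊·⌋(2600.468) = 2600.
In hexadecimal (0x-prefixed): 0xA28.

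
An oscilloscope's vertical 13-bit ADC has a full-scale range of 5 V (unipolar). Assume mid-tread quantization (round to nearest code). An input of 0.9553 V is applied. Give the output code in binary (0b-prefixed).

With 8192 levels over 5 V, one step is 0.610 mV.
Input sits at 1565.164 steps above V_low.
Round → code 1565.
In binary (0b-prefixed): 0b11000011101.

code 0b11000011101 (decimal 1565)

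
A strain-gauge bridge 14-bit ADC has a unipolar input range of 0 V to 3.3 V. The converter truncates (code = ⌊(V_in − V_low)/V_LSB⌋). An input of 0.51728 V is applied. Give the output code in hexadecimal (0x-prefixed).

With 16384 levels over 3.3 V, one step is 201.42 µV.
(0.51728 − 0) / 0.000201416 = 2568.217 LSBs.
So the output code is 2568.
In hexadecimal (0x-prefixed): 0xA08.

code 0xA08 (decimal 2568)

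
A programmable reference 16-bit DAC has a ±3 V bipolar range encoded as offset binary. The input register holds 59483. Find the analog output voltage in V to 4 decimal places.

2.4458 V

LSB = 6 V / 2^16 = 91.55 µV.
V_out = (−3) + 59483 × 9.15527e-05 V = 2.44583 V.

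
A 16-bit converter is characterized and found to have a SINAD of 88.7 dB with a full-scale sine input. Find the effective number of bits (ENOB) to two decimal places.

ENOB = (SINAD − 1.76) / 6.02 = (88.7 − 1.76)/6.02 = 14.442.

14.44 bits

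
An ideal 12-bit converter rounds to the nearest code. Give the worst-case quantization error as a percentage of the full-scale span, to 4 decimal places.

0.0122 %

Rounding → worst-case error = ½ LSB = V_FS/2^13, so 100/8192 = 0.012207 % of full scale.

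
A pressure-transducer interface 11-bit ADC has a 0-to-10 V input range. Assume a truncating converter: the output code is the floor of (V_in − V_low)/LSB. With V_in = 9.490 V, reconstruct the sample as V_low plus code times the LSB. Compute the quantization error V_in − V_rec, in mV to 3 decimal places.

2.695 mV

LSB = 10/2^11 = 4.883 mV.
Scaled input = 1943.5520 LSBs, so code = 1943.
Reconstructed: 9.4873047 V.
Error = 9.490 − 9.4873047 = 0.00269531 V = 2.695 mV.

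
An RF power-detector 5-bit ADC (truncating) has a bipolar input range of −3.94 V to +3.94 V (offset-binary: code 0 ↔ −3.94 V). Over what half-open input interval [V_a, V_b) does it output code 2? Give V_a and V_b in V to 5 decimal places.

[-3.44750 V, -3.20125 V)

LSB = 7.88/2^5 = 246.250 mV.
V_a = V_low + 2·LSB = -3.4475 V; V_b = V_low + 3·LSB = -3.20125 V.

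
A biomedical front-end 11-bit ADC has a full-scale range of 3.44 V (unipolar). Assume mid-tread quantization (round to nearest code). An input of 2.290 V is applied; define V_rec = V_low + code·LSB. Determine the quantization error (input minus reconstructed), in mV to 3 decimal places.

LSB = 3.44/2^11 = 1.680 mV.
(2.290 − 0)/0.00167969 = 1363.3488; round gives code 1363.
Reconstructed: 2.2894141 V.
Error = 2.290 − 2.2894141 = 0.000585937 V = 0.586 mV.

0.586 mV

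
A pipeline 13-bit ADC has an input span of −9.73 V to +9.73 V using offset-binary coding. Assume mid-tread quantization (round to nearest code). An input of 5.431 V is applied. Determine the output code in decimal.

With 8192 levels over 19.46 V, one step is 2.375 mV.
(V_in − V_low)/LSB = (5.431 − (−9.73)) / 0.00237549 = 6382.267.
So the output code is 6382.

code 6382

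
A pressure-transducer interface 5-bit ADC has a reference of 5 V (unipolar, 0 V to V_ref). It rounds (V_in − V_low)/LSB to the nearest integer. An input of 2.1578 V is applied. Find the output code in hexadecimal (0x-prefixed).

code 0xE (decimal 14)

LSB = 5 V / 32 = 156.250 mV.
(2.1578 − 0) / 0.15625 = 13.810 LSBs.
Round → code 14.
In hexadecimal (0x-prefixed): 0xE.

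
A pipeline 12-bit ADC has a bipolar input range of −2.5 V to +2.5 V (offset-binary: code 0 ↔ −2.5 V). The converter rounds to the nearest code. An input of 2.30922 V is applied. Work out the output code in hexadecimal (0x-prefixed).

LSB = 5 V / 4096 = 1.221 mV.
(2.30922 − (−2.5)) / 0.0012207 = 3939.713 LSBs.
So the output code is 3940.
In hexadecimal (0x-prefixed): 0xF64.

code 0xF64 (decimal 3940)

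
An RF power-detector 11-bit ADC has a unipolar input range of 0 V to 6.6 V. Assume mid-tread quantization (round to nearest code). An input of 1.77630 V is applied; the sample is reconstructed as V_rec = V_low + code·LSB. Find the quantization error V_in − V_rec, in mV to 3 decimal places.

0.616 mV

Step size: 6.6 V ÷ 2^11 = 3.223 mV.
Scaled input = 551.1913 LSBs, so code = 551.
Reconstructed: 1.7756836 V.
Error = 1.77630 − 1.7756836 = 0.000616406 V = 0.616 mV.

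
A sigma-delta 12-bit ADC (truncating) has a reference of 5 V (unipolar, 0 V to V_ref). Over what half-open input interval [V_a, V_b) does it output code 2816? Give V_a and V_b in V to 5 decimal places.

LSB = 5/2^12 = 1.221 mV.
V_a = V_low + 2816·LSB = 3.4375 V; V_b = V_low + 2817·LSB = 3.43872 V.

[3.43750 V, 3.43872 V)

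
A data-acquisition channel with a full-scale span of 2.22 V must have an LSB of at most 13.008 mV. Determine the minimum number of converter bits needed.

Number of steps required ≥ 2.22 V / 13.008 mV = 170.66.
Need 2^N ≥ 170.66; 2^7 = 128, 2^8 = 256.
Minimum N = 8.

8 bits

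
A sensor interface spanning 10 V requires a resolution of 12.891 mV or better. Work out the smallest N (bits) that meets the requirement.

10 bits

Number of steps required ≥ 10 V / 12.891 mV = 775.74.
Need 2^N ≥ 775.74; 2^9 = 512, 2^10 = 1024.
Minimum N = 10.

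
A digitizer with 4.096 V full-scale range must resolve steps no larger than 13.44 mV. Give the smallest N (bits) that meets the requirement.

9 bits

Number of steps required ≥ 4.096 V / 13.44 mV = 304.76.
Need 2^N ≥ 304.76; 2^8 = 256, 2^9 = 512.
Minimum N = 9.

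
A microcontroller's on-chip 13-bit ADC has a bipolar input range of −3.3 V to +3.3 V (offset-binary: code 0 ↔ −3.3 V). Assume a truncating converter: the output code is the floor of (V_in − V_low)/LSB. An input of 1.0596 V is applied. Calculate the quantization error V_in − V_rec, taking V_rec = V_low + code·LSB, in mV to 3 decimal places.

LSB = 6.6/2^13 = 0.806 mV.
Scaled input = 5411.1884 LSBs, so code = 5411.
Reconstructed: 1.0594482 V.
V_in − V_rec = 0.000151758 V = 0.152 mV.

0.152 mV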